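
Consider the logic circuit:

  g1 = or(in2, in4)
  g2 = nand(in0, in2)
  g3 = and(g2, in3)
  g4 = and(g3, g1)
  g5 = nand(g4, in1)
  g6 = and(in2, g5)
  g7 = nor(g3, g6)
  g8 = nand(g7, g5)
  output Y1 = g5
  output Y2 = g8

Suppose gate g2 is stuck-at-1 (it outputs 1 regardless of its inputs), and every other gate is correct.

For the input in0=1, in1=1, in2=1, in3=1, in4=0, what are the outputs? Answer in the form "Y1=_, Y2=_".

Propagate with g2 forced: g1=1, g2=1 [stuck-at-1], g3=1, g4=1, g5=0, g6=0, g7=0, g8=1.
So the outputs are Y1=0, Y2=1. (Without the fault they would be Y1=1, Y2=1.)

Y1=0, Y2=1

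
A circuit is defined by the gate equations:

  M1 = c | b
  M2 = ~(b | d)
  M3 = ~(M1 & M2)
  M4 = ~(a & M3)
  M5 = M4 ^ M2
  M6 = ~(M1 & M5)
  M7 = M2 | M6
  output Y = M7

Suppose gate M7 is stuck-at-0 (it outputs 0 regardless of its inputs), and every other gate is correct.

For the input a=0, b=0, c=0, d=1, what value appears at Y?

0

Propagate with M7 forced: M1=0, M2=0, M3=1, M4=1, M5=1, M6=1, M7=0 [stuck-at-0].
So Y = 0. (Without the fault it would be 1.)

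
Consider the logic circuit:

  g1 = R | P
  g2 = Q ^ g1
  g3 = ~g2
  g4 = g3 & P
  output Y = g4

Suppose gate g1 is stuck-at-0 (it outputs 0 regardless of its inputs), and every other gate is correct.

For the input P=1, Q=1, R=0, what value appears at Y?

Propagate with g1 forced: g1=0 [stuck-at-0], g2=1, g3=0, g4=0.
So Y = 0. (Without the fault it would be 1.)

0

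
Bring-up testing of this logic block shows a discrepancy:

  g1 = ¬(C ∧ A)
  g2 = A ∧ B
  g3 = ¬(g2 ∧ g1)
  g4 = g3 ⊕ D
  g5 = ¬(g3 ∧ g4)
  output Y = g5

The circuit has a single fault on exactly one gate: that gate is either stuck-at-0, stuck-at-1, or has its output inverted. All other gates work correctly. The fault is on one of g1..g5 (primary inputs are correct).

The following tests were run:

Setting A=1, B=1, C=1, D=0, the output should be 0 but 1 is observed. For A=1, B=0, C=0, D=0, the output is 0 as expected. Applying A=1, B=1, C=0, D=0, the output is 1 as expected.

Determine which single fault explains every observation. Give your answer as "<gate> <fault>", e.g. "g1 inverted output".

Fault-free values for test 1 (A=1, B=1, C=1, D=0): g1=0, g2=1, g3=1, g4=1, g5=0, giving Y=0. Observed 1.
Test 1: faults giving observed 1 are {g1 stuck-at-1, g1 inverted output, g3 stuck-at-0, g3 inverted output, g4 stuck-at-0, g4 inverted output, g5 stuck-at-1, g5 inverted output}.
Test 2 (A=1, B=0, C=0, D=0): fault-free g1=1, g2=0, g3=1, g4=1, g5=0 → 0; observed 0. Eliminates g3 stuck-at-0, g3 inverted output, g4 stuck-at-0, g4 inverted output, g5 stuck-at-1, g5 inverted output.
Test 3 (A=1, B=1, C=0, D=0): fault-free g1=1, g2=1, g3=0, g4=0, g5=1 → 1; observed 1. Eliminates g1 inverted output.
Only g1 stuck-at-1 is consistent with every test.

g1 stuck-at-1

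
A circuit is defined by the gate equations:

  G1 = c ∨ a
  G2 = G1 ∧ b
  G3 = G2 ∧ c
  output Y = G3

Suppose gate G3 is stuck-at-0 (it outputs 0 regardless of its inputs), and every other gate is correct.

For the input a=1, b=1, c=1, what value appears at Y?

Propagate with G3 forced: G1=1, G2=1, G3=0 [stuck-at-0].
So Y = 0. (Without the fault it would be 1.)

0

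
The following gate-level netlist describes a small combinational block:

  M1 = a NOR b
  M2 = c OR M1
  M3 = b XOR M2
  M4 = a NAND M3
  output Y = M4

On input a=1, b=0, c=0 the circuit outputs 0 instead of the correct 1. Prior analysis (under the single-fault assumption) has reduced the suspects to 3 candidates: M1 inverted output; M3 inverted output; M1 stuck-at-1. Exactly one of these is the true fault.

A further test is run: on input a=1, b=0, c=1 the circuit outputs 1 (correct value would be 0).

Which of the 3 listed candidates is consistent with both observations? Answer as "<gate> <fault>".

Evaluate each candidate on input a=1, b=0, c=1:
  M1 inverted output: M1=1 [inverted output], M2=1, M3=1, M4=0 → 0 — eliminated
  M3 inverted output: M1=0, M2=1, M3=0 [inverted output], M4=1 → 1 — matches
  M1 stuck-at-1: M1=1 [stuck-at-1], M2=1, M3=1, M4=0 → 0 — eliminated
Only M3 inverted output reproduces the observed 1.

M3 inverted output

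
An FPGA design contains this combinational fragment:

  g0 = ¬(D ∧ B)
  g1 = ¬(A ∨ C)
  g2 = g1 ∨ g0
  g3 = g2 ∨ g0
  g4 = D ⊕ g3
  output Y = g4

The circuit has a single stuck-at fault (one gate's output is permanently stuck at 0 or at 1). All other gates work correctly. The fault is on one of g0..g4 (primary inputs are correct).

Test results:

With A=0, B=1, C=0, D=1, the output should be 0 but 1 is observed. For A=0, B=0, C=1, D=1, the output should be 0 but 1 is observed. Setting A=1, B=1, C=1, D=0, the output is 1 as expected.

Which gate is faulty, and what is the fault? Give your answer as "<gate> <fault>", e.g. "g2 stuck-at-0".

g4 stuck-at-1

Fault-free values for test 1 (A=0, B=1, C=0, D=1): g0=0, g1=1, g2=1, g3=1, g4=0, giving Y=0. Observed 1.
Test 1: faults giving observed 1 are {g1 stuck-at-0, g2 stuck-at-0, g3 stuck-at-0, g4 stuck-at-1}.
Test 2 (A=0, B=0, C=1, D=1): fault-free g0=1, g1=0, g2=1, g3=1, g4=0 → 0; observed 1. Eliminates g1 stuck-at-0, g2 stuck-at-0.
Test 3 (A=1, B=1, C=1, D=0): fault-free g0=1, g1=0, g2=1, g3=1, g4=1 → 1; observed 1. Eliminates g3 stuck-at-0.
Only g4 stuck-at-1 is consistent with every test.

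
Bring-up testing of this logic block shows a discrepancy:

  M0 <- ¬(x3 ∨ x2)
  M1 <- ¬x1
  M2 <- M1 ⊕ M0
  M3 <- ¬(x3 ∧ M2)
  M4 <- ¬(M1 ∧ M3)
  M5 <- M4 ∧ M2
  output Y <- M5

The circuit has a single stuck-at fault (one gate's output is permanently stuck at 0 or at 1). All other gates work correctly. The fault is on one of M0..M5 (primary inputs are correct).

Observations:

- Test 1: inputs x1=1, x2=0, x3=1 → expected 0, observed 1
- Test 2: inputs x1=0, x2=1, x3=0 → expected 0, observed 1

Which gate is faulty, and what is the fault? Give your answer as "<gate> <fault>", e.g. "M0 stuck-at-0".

M5 stuck-at-1

Fault-free values for test 1 (x1=1, x2=0, x3=1): M0=0, M1=0, M2=0, M3=1, M4=1, M5=0, giving Y=0. Observed 1.
Test 1: faults giving observed 1 are {M0 stuck-at-1, M1 stuck-at-1, M2 stuck-at-1, M5 stuck-at-1}.
Test 2 (x1=0, x2=1, x3=0): fault-free M0=0, M1=1, M2=1, M3=1, M4=0, M5=0 → 0; observed 1. Eliminates M0 stuck-at-1, M1 stuck-at-1, M2 stuck-at-1.
Only M5 stuck-at-1 is consistent with every test.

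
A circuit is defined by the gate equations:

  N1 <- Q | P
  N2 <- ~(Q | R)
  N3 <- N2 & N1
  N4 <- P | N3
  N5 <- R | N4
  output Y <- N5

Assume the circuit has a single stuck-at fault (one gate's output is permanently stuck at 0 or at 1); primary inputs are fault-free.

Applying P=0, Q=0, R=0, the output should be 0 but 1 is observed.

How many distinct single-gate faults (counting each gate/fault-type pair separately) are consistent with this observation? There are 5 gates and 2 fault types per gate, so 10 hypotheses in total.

4

Fault-free: N1=0, N2=1, N3=0, N4=0, N5=0 → 0. Observed 1.
  N1 stuck-at-0: output 0 ✗
  N1 stuck-at-1: output 1 ✓
  N2 stuck-at-0: output 0 ✗
  N2 stuck-at-1: output 0 ✗
  N3 stuck-at-0: output 0 ✗
  N3 stuck-at-1: output 1 ✓
  N4 stuck-at-0: output 0 ✗
  N4 stuck-at-1: output 1 ✓
  N5 stuck-at-0: output 0 ✗
  N5 stuck-at-1: output 1 ✓
Consistent faults: {N1 stuck-at-1, N3 stuck-at-1, N4 stuck-at-1, N5 stuck-at-1} — 4 in all.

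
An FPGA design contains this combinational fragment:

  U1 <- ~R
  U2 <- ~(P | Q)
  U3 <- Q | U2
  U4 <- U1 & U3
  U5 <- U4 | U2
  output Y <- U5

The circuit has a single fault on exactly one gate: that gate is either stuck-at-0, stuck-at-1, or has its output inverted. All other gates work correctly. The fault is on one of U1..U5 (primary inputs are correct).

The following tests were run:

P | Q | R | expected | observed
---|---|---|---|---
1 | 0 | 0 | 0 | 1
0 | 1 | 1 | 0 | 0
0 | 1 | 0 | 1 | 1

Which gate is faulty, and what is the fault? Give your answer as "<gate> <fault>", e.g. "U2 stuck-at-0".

U3 stuck-at-1

Fault-free values for test 1 (P=1, Q=0, R=0): U1=1, U2=0, U3=0, U4=0, U5=0, giving Y=0. Observed 1.
Test 1: faults giving observed 1 are {U2 stuck-at-1, U2 inverted output, U3 stuck-at-1, U3 inverted output, U4 stuck-at-1, U4 inverted output, U5 stuck-at-1, U5 inverted output}.
Test 2 (P=0, Q=1, R=1): fault-free U1=0, U2=0, U3=1, U4=0, U5=0 → 0; observed 0. Eliminates U2 stuck-at-1, U2 inverted output, U4 stuck-at-1, U4 inverted output, U5 stuck-at-1, U5 inverted output.
Test 3 (P=0, Q=1, R=0): fault-free U1=1, U2=0, U3=1, U4=1, U5=1 → 1; observed 1. Eliminates U3 inverted output.
Only U3 stuck-at-1 is consistent with every test.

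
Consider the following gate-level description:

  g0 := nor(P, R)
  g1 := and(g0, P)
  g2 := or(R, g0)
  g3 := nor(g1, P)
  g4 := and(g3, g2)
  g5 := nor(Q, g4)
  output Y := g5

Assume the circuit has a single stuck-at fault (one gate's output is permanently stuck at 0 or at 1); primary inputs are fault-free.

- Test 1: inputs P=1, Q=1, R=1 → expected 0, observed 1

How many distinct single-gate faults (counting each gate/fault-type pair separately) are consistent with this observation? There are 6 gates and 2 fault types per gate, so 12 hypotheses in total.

1

Fault-free: g0=0, g1=0, g2=1, g3=0, g4=0, g5=0 → 0. Observed 1.
  g0 stuck-at-0: output 0 ✗
  g0 stuck-at-1: output 0 ✗
  g1 stuck-at-0: output 0 ✗
  g1 stuck-at-1: output 0 ✗
  g2 stuck-at-0: output 0 ✗
  g2 stuck-at-1: output 0 ✗
  g3 stuck-at-0: output 0 ✗
  g3 stuck-at-1: output 0 ✗
  g4 stuck-at-0: output 0 ✗
  g4 stuck-at-1: output 0 ✗
  g5 stuck-at-0: output 0 ✗
  g5 stuck-at-1: output 1 ✓
Consistent faults: {g5 stuck-at-1} — 1 in all.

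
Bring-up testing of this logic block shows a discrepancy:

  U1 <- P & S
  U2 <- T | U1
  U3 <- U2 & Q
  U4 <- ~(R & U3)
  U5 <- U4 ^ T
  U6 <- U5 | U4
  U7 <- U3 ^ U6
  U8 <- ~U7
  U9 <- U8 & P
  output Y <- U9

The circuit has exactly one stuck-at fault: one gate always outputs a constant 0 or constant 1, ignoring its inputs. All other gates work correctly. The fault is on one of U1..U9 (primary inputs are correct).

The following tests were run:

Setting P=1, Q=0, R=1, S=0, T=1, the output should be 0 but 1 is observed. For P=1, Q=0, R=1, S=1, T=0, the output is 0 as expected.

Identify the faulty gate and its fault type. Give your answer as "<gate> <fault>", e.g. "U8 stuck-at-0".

U3 stuck-at-1

Fault-free values for test 1 (P=1, Q=0, R=1, S=0, T=1): U1=0, U2=1, U3=0, U4=1, U5=0, U6=1, U7=1, U8=0, U9=0, giving Y=0. Observed 1.
Test 1: faults giving observed 1 are {U3 stuck-at-1, U6 stuck-at-0, U7 stuck-at-0, U8 stuck-at-1, U9 stuck-at-1}.
Test 2 (P=1, Q=0, R=1, S=1, T=0): fault-free U1=1, U2=1, U3=0, U4=1, U5=1, U6=1, U7=1, U8=0, U9=0 → 0; observed 0. Eliminates U6 stuck-at-0, U7 stuck-at-0, U8 stuck-at-1, U9 stuck-at-1.
Only U3 stuck-at-1 is consistent with every test.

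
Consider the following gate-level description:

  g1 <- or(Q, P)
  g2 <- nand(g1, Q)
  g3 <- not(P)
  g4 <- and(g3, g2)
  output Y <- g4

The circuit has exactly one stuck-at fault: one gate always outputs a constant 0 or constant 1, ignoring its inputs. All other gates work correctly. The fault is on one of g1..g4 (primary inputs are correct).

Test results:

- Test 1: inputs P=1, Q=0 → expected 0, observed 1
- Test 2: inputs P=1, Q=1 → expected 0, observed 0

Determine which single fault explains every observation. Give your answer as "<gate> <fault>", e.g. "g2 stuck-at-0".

Fault-free values for test 1 (P=1, Q=0): g1=1, g2=1, g3=0, g4=0, giving Y=0. Observed 1.
Test 1: faults giving observed 1 are {g3 stuck-at-1, g4 stuck-at-1}.
Test 2 (P=1, Q=1): fault-free g1=1, g2=0, g3=0, g4=0 → 0; observed 0. Eliminates g4 stuck-at-1.
Only g3 stuck-at-1 is consistent with every test.

g3 stuck-at-1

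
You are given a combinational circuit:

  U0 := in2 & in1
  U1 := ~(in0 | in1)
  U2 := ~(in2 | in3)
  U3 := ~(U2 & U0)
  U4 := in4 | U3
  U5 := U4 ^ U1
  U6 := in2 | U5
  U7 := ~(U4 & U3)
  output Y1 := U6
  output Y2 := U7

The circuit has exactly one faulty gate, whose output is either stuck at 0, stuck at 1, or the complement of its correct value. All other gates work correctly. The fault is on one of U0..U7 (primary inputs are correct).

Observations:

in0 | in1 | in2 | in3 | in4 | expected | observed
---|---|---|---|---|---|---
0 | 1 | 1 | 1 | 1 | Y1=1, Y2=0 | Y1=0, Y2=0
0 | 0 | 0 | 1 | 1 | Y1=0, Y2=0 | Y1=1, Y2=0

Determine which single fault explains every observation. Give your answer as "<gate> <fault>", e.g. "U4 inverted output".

Fault-free values for test 1 (in0=0, in1=1, in2=1, in3=1, in4=1): U0=1, U1=0, U2=0, U3=1, U4=1, U5=1, U6=1, U7=0, giving Y1=1, Y2=0. Observed Y1=0, Y2=0.
Test 1: faults giving observed Y1=0, Y2=0 are {U6 stuck-at-0, U6 inverted output}.
Test 2 (in0=0, in1=0, in2=0, in3=1, in4=1): fault-free U0=0, U1=1, U2=0, U3=1, U4=1, U5=0, U6=0, U7=0 → Y1=0, Y2=0; observed Y1=1, Y2=0. Eliminates U6 stuck-at-0.
Only U6 inverted output is consistent with every test.

U6 inverted output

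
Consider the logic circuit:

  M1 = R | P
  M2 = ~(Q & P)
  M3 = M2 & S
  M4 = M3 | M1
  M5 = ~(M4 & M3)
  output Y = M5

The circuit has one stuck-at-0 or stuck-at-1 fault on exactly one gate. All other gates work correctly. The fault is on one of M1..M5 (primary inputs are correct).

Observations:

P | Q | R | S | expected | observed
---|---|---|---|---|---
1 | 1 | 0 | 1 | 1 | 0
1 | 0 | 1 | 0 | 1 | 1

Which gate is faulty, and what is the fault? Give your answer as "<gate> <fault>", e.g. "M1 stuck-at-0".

Fault-free values for test 1 (P=1, Q=1, R=0, S=1): M1=1, M2=0, M3=0, M4=1, M5=1, giving Y=1. Observed 0.
Test 1: faults giving observed 0 are {M2 stuck-at-1, M3 stuck-at-1, M5 stuck-at-0}.
Test 2 (P=1, Q=0, R=1, S=0): fault-free M1=1, M2=1, M3=0, M4=1, M5=1 → 1; observed 1. Eliminates M3 stuck-at-1, M5 stuck-at-0.
Only M2 stuck-at-1 is consistent with every test.

M2 stuck-at-1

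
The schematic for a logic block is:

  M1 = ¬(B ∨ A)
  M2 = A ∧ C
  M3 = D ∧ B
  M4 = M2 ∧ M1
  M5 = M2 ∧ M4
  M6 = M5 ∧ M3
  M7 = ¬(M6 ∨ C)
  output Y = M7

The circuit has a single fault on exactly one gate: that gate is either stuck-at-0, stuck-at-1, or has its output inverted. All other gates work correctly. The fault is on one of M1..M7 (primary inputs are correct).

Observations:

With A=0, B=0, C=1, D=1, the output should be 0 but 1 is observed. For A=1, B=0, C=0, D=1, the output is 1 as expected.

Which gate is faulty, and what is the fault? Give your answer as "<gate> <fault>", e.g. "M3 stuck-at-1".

Fault-free values for test 1 (A=0, B=0, C=1, D=1): M1=1, M2=0, M3=0, M4=0, M5=0, M6=0, M7=0, giving Y=0. Observed 1.
Test 1: faults giving observed 1 are {M7 stuck-at-1, M7 inverted output}.
Test 2 (A=1, B=0, C=0, D=1): fault-free M1=0, M2=0, M3=0, M4=0, M5=0, M6=0, M7=1 → 1; observed 1. Eliminates M7 inverted output.
Only M7 stuck-at-1 is consistent with every test.

M7 stuck-at-1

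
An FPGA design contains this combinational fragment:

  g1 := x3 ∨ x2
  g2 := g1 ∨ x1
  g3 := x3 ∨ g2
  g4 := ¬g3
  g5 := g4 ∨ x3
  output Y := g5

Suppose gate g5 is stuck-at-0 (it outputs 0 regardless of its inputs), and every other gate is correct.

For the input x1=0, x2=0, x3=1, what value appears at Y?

Propagate with g5 forced: g1=1, g2=1, g3=1, g4=0, g5=0 [stuck-at-0].
So Y = 0. (Without the fault it would be 1.)

0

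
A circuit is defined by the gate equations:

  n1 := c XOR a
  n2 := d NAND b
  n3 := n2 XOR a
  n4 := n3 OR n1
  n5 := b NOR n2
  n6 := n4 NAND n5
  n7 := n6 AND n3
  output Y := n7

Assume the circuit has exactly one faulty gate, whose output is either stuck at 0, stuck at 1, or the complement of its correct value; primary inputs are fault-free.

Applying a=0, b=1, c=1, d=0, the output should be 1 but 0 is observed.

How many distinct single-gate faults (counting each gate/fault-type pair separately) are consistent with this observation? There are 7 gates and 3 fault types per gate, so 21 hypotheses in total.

Fault-free: n1=1, n2=1, n3=1, n4=1, n5=0, n6=1, n7=1 → 1. Observed 0.
  n1: none of the 3 fault types match ✗
  n2: stuck-at-0, inverted output ✓; others ✗
  n3: stuck-at-0, inverted output ✓; others ✗
  n4: none of the 3 fault types match ✗
  n5: stuck-at-1, inverted output ✓; others ✗
  n6: stuck-at-0, inverted output ✓; others ✗
  n7: stuck-at-0, inverted output ✓; others ✗
Consistent faults: {n2 stuck-at-0, n2 inverted output, n3 stuck-at-0, n3 inverted output, n5 stuck-at-1, n5 inverted output, n6 stuck-at-0, n6 inverted output, n7 stuck-at-0, n7 inverted output} — 10 in all.

10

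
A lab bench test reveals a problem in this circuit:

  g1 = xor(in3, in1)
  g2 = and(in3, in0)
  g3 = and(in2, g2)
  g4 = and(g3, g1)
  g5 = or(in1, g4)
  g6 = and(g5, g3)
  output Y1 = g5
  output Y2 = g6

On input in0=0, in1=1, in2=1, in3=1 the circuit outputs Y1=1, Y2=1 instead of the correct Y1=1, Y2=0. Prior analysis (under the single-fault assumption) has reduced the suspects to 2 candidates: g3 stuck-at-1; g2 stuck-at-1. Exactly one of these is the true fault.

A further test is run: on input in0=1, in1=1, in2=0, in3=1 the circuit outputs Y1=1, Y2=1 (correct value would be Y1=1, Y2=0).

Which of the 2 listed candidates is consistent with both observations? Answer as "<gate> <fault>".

Evaluate each candidate on input in0=1, in1=1, in2=0, in3=1:
  g3 stuck-at-1: g1=0, g2=1, g3=1 [stuck-at-1], g4=0, g5=1, g6=1 → Y1=1, Y2=1 — matches
  g2 stuck-at-1: g1=0, g2=1 [stuck-at-1], g3=0, g4=0, g5=1, g6=0 → Y1=1, Y2=0 — eliminated
Only g3 stuck-at-1 reproduces the observed Y1=1, Y2=1.

g3 stuck-at-1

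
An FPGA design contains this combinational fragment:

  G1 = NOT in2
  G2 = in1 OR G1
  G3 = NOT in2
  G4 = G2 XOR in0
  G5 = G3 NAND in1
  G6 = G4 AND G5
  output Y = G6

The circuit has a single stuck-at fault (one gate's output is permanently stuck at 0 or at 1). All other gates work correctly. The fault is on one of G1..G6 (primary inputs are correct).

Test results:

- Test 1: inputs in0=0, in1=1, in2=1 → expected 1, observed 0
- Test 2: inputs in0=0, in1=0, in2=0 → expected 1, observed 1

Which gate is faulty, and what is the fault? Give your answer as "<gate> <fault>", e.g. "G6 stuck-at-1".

G3 stuck-at-1

Fault-free values for test 1 (in0=0, in1=1, in2=1): G1=0, G2=1, G3=0, G4=1, G5=1, G6=1, giving Y=1. Observed 0.
Test 1: faults giving observed 0 are {G2 stuck-at-0, G3 stuck-at-1, G4 stuck-at-0, G5 stuck-at-0, G6 stuck-at-0}.
Test 2 (in0=0, in1=0, in2=0): fault-free G1=1, G2=1, G3=1, G4=1, G5=1, G6=1 → 1; observed 1. Eliminates G2 stuck-at-0, G4 stuck-at-0, G5 stuck-at-0, G6 stuck-at-0.
Only G3 stuck-at-1 is consistent with every test.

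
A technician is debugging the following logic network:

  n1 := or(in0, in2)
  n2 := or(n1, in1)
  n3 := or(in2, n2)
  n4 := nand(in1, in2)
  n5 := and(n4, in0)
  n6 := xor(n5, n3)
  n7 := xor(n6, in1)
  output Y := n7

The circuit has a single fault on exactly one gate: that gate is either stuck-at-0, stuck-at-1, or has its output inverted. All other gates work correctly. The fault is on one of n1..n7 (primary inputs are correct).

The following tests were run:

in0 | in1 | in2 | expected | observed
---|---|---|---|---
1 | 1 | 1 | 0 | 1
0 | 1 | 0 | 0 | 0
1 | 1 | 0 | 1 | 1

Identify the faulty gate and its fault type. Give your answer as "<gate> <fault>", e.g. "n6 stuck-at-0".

n4 stuck-at-1

Fault-free values for test 1 (in0=1, in1=1, in2=1): n1=1, n2=1, n3=1, n4=0, n5=0, n6=1, n7=0, giving Y=0. Observed 1.
Test 1: faults giving observed 1 are {n3 stuck-at-0, n3 inverted output, n4 stuck-at-1, n4 inverted output, n5 stuck-at-1, n5 inverted output, n6 stuck-at-0, n6 inverted output, n7 stuck-at-1, n7 inverted output}.
Test 2 (in0=0, in1=1, in2=0): fault-free n1=0, n2=1, n3=1, n4=1, n5=0, n6=1, n7=0 → 0; observed 0. Eliminates n3 stuck-at-0, n3 inverted output, n5 stuck-at-1, n5 inverted output, n6 stuck-at-0, n6 inverted output, n7 stuck-at-1, n7 inverted output.
Test 3 (in0=1, in1=1, in2=0): fault-free n1=1, n2=1, n3=1, n4=1, n5=1, n6=0, n7=1 → 1; observed 1. Eliminates n4 inverted output.
Only n4 stuck-at-1 is consistent with every test.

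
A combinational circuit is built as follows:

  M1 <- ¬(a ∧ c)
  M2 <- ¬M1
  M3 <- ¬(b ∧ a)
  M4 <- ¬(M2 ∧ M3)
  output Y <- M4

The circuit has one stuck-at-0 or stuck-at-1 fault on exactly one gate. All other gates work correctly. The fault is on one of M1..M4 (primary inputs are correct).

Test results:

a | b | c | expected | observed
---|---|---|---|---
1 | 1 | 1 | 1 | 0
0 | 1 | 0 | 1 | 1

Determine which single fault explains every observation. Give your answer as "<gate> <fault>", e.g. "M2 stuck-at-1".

M3 stuck-at-1

Fault-free values for test 1 (a=1, b=1, c=1): M1=0, M2=1, M3=0, M4=1, giving Y=1. Observed 0.
Test 1: faults giving observed 0 are {M3 stuck-at-1, M4 stuck-at-0}.
Test 2 (a=0, b=1, c=0): fault-free M1=1, M2=0, M3=1, M4=1 → 1; observed 1. Eliminates M4 stuck-at-0.
Only M3 stuck-at-1 is consistent with every test.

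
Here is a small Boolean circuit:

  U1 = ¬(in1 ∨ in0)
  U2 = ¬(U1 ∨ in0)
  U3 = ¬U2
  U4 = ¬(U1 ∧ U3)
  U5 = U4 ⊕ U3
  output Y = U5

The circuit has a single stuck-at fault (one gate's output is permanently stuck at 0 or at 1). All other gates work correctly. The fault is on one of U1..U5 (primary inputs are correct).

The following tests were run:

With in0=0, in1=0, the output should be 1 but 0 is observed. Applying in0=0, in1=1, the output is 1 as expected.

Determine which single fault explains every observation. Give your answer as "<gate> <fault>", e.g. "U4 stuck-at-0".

U4 stuck-at-1

Fault-free values for test 1 (in0=0, in1=0): U1=1, U2=0, U3=1, U4=0, U5=1, giving Y=1. Observed 0.
Test 1: faults giving observed 0 are {U4 stuck-at-1, U5 stuck-at-0}.
Test 2 (in0=0, in1=1): fault-free U1=0, U2=1, U3=0, U4=1, U5=1 → 1; observed 1. Eliminates U5 stuck-at-0.
Only U4 stuck-at-1 is consistent with every test.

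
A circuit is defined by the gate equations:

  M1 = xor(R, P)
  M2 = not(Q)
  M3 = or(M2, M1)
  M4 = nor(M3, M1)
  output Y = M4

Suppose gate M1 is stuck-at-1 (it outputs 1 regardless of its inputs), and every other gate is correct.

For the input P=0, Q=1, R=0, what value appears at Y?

Propagate with M1 forced: M1=1 [stuck-at-1], M2=0, M3=1, M4=0.
So Y = 0. (Without the fault it would be 1.)

0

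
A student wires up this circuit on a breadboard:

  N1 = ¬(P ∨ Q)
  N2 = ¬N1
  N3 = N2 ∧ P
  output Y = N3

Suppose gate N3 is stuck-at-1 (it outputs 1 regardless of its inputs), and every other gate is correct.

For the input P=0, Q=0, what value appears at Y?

Propagate with N3 forced: N1=1, N2=0, N3=1 [stuck-at-1].
So Y = 1. (Without the fault it would be 0.)

1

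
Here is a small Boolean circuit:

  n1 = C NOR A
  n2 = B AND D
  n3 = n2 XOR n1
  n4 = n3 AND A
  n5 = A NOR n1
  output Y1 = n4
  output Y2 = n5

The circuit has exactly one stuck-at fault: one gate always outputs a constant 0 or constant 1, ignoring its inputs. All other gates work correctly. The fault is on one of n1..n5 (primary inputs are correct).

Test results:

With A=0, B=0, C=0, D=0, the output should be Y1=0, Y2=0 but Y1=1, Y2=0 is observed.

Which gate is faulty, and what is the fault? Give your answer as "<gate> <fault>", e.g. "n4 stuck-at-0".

n4 stuck-at-1

Fault-free values for test 1 (A=0, B=0, C=0, D=0): n1=1, n2=0, n3=1, n4=0, n5=0, giving Y1=0, Y2=0. Observed Y1=1, Y2=0.
Test 1: faults giving observed Y1=1, Y2=0 are {n4 stuck-at-1}.
Only n4 stuck-at-1 is consistent with every test.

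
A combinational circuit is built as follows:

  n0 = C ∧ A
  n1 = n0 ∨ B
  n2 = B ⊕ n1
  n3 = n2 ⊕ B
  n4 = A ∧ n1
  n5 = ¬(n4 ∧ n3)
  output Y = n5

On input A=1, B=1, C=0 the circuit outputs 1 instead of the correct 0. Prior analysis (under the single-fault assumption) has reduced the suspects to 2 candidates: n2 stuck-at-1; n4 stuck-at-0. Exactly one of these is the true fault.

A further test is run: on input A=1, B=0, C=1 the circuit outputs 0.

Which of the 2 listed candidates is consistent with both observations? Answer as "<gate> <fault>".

Evaluate each candidate on input A=1, B=0, C=1:
  n2 stuck-at-1: n0=1, n1=1, n2=1 [stuck-at-1], n3=1, n4=1, n5=0 → 0 — matches
  n4 stuck-at-0: n0=1, n1=1, n2=1, n3=1, n4=0 [stuck-at-0], n5=1 → 1 — eliminated
Only n2 stuck-at-1 reproduces the observed 0.

n2 stuck-at-1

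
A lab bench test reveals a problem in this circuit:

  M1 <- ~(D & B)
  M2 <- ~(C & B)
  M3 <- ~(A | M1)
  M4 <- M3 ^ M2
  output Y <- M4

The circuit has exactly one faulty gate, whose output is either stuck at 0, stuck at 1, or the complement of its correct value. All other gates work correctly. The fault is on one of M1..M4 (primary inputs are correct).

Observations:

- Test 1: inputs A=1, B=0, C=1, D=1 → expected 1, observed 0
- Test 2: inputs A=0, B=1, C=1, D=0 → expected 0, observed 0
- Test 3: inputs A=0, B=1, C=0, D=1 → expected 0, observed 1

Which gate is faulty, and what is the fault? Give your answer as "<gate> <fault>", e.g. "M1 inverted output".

M2 stuck-at-0

Fault-free values for test 1 (A=1, B=0, C=1, D=1): M1=1, M2=1, M3=0, M4=1, giving Y=1. Observed 0.
Test 1: faults giving observed 0 are {M2 stuck-at-0, M2 inverted output, M3 stuck-at-1, M3 inverted output, M4 stuck-at-0, M4 inverted output}.
Test 2 (A=0, B=1, C=1, D=0): fault-free M1=1, M2=0, M3=0, M4=0 → 0; observed 0. Eliminates M2 inverted output, M3 stuck-at-1, M3 inverted output, M4 inverted output.
Test 3 (A=0, B=1, C=0, D=1): fault-free M1=0, M2=1, M3=1, M4=0 → 0; observed 1. Eliminates M4 stuck-at-0.
Only M2 stuck-at-0 is consistent with every test.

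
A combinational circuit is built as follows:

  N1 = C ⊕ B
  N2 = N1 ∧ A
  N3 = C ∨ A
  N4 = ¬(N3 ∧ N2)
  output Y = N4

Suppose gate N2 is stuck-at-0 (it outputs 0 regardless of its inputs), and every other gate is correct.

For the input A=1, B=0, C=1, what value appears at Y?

1

Propagate with N2 forced: N1=1, N2=0 [stuck-at-0], N3=1, N4=1.
So Y = 1. (Without the fault it would be 0.)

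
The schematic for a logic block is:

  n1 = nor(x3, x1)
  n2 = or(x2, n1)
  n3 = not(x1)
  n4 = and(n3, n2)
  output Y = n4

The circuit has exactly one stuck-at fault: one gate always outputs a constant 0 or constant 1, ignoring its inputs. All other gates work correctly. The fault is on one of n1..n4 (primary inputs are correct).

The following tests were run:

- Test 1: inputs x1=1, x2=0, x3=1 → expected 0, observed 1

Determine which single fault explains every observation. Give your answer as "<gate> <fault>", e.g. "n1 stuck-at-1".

n4 stuck-at-1

Fault-free values for test 1 (x1=1, x2=0, x3=1): n1=0, n2=0, n3=0, n4=0, giving Y=0. Observed 1.
Test 1: faults giving observed 1 are {n4 stuck-at-1}.
Only n4 stuck-at-1 is consistent with every test.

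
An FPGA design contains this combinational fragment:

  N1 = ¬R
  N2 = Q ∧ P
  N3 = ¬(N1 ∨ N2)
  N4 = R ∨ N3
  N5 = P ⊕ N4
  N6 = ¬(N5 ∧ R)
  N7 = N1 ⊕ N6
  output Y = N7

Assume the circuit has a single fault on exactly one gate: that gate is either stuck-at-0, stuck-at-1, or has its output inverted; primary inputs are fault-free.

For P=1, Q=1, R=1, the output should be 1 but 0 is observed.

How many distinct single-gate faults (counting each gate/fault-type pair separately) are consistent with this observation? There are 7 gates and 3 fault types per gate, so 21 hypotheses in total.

Fault-free: N1=0, N2=1, N3=0, N4=1, N5=0, N6=1, N7=1 → 1. Observed 0.
  N1: stuck-at-1, inverted output ✓; others ✗
  N2: none of the 3 fault types match ✗
  N3: none of the 3 fault types match ✗
  N4: stuck-at-0, inverted output ✓; others ✗
  N5: stuck-at-1, inverted output ✓; others ✗
  N6: stuck-at-0, inverted output ✓; others ✗
  N7: stuck-at-0, inverted output ✓; others ✗
Consistent faults: {N1 stuck-at-1, N1 inverted output, N4 stuck-at-0, N4 inverted output, N5 stuck-at-1, N5 inverted output, N6 stuck-at-0, N6 inverted output, N7 stuck-at-0, N7 inverted output} — 10 in all.

10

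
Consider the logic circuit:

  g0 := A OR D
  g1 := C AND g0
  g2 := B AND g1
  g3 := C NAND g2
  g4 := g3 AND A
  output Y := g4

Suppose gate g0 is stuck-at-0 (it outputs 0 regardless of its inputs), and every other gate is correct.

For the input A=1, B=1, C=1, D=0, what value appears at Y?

1

Propagate with g0 forced: g0=0 [stuck-at-0], g1=0, g2=0, g3=1, g4=1.
So Y = 1. (Without the fault it would be 0.)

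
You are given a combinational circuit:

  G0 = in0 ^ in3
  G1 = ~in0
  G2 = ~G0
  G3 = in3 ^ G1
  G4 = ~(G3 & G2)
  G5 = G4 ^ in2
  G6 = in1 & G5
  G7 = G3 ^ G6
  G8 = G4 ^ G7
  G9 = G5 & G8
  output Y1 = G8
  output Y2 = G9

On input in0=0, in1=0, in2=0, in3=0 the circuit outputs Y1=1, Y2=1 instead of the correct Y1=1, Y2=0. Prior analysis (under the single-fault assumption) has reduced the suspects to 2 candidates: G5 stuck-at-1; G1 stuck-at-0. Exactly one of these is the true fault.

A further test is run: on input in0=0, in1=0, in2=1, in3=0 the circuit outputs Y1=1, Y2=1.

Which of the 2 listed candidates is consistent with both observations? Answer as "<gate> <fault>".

Evaluate each candidate on input in0=0, in1=0, in2=1, in3=0:
  G5 stuck-at-1: G0=0, G1=1, G2=1, G3=1, G4=0, G5=1 [stuck-at-1], G6=0, G7=1, G8=1, G9=1 → Y1=1, Y2=1 — matches
  G1 stuck-at-0: G0=0, G1=0 [stuck-at-0], G2=1, G3=0, G4=1, G5=0, G6=0, G7=0, G8=1, G9=0 → Y1=1, Y2=0 — eliminated
Only G5 stuck-at-1 reproduces the observed Y1=1, Y2=1.

G5 stuck-at-1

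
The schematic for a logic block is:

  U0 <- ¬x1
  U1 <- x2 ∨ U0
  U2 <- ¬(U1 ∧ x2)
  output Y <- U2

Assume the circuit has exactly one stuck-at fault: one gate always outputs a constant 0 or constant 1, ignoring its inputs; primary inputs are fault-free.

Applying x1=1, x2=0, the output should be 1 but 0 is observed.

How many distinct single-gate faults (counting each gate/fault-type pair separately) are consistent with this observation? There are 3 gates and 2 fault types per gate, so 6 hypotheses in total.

1

Fault-free: U0=0, U1=0, U2=1 → 1. Observed 0.
  U0 stuck-at-0: output 1 ✗
  U0 stuck-at-1: output 1 ✗
  U1 stuck-at-0: output 1 ✗
  U1 stuck-at-1: output 1 ✗
  U2 stuck-at-0: output 0 ✓
  U2 stuck-at-1: output 1 ✗
Consistent faults: {U2 stuck-at-0} — 1 in all.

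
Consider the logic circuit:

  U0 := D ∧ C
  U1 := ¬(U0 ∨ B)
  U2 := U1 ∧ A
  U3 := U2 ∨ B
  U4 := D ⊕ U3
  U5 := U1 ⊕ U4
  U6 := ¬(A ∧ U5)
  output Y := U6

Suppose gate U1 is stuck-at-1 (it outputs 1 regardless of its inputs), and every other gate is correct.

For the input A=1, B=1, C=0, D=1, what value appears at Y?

Propagate with U1 forced: U0=0, U1=1 [stuck-at-1], U2=1, U3=1, U4=0, U5=1, U6=0.
So Y = 0. (Without the fault it would be 1.)

0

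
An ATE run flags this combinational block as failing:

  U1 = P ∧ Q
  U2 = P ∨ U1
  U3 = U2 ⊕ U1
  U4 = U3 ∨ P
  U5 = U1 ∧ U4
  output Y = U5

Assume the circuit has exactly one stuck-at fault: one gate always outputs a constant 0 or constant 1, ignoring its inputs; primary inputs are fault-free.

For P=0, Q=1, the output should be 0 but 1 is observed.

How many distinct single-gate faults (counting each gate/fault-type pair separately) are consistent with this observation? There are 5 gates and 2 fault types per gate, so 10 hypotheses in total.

1

Fault-free: U1=0, U2=0, U3=0, U4=0, U5=0 → 0. Observed 1.
  U1 stuck-at-0: output 0 ✗
  U1 stuck-at-1: output 0 ✗
  U2 stuck-at-0: output 0 ✗
  U2 stuck-at-1: output 0 ✗
  U3 stuck-at-0: output 0 ✗
  U3 stuck-at-1: output 0 ✗
  U4 stuck-at-0: output 0 ✗
  U4 stuck-at-1: output 0 ✗
  U5 stuck-at-0: output 0 ✗
  U5 stuck-at-1: output 1 ✓
Consistent faults: {U5 stuck-at-1} — 1 in all.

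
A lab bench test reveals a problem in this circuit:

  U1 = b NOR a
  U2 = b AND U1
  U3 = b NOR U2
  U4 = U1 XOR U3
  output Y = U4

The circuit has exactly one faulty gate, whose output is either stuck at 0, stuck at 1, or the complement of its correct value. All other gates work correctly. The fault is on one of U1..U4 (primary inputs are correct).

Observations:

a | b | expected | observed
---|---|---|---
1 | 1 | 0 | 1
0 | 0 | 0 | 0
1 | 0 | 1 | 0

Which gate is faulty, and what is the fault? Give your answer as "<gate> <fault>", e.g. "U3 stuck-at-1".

Fault-free values for test 1 (a=1, b=1): U1=0, U2=0, U3=0, U4=0, giving Y=0. Observed 1.
Test 1: faults giving observed 1 are {U1 stuck-at-1, U1 inverted output, U3 stuck-at-1, U3 inverted output, U4 stuck-at-1, U4 inverted output}.
Test 2 (a=0, b=0): fault-free U1=1, U2=0, U3=1, U4=0 → 0; observed 0. Eliminates U1 inverted output, U3 inverted output, U4 stuck-at-1, U4 inverted output.
Test 3 (a=1, b=0): fault-free U1=0, U2=0, U3=1, U4=1 → 1; observed 0. Eliminates U3 stuck-at-1.
Only U1 stuck-at-1 is consistent with every test.

U1 stuck-at-1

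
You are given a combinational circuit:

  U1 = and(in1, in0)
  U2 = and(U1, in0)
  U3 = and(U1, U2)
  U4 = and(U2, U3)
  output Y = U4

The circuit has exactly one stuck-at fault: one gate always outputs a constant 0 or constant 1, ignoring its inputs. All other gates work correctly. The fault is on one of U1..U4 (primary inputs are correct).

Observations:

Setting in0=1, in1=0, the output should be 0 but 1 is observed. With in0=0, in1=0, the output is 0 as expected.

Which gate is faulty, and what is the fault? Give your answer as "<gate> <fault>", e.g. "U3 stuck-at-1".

Fault-free values for test 1 (in0=1, in1=0): U1=0, U2=0, U3=0, U4=0, giving Y=0. Observed 1.
Test 1: faults giving observed 1 are {U1 stuck-at-1, U4 stuck-at-1}.
Test 2 (in0=0, in1=0): fault-free U1=0, U2=0, U3=0, U4=0 → 0; observed 0. Eliminates U4 stuck-at-1.
Only U1 stuck-at-1 is consistent with every test.

U1 stuck-at-1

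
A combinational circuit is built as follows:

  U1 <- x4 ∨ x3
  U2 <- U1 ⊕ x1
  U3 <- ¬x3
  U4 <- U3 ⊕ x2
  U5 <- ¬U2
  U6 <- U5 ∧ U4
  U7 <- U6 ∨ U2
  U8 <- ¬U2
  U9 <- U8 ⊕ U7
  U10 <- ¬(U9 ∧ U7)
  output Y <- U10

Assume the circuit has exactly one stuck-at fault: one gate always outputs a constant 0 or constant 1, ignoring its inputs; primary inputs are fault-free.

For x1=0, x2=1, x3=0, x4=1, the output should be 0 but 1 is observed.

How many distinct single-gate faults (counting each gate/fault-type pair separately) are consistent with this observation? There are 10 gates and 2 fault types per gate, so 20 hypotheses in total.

6

Fault-free: U1=1, U2=1, U3=1, U4=0, U5=0, U6=0, U7=1, U8=0, U9=1, U10=0 → 0. Observed 1.
  U1: stuck-at-0 ✓; others ✗
  U2: stuck-at-0 ✓; others ✗
  U3: none of the 2 fault types match ✗
  U4: none of the 2 fault types match ✗
  U5: none of the 2 fault types match ✗
  U6: none of the 2 fault types match ✗
  U7: stuck-at-0 ✓; others ✗
  U8: stuck-at-1 ✓; others ✗
  U9: stuck-at-0 ✓; others ✗
  U10: stuck-at-1 ✓; others ✗
Consistent faults: {U1 stuck-at-0, U2 stuck-at-0, U7 stuck-at-0, U8 stuck-at-1, U9 stuck-at-0, U10 stuck-at-1} — 6 in all.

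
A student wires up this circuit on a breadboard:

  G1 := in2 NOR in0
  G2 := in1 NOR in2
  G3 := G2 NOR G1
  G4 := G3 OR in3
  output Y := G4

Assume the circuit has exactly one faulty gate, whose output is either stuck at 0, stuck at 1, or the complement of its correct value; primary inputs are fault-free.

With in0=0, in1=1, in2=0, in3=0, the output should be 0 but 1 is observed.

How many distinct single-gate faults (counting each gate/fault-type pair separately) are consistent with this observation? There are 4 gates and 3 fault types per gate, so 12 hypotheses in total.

Fault-free: G1=1, G2=0, G3=0, G4=0 → 0. Observed 1.
  G1 stuck-at-0: output 1 ✓
  G1 stuck-at-1: output 0 ✗
  G1 inverted output: output 1 ✓
  G2 stuck-at-0: output 0 ✗
  G2 stuck-at-1: output 0 ✗
  G2 inverted output: output 0 ✗
  G3 stuck-at-0: output 0 ✗
  G3 stuck-at-1: output 1 ✓
  G3 inverted output: output 1 ✓
  G4 stuck-at-0: output 0 ✗
  G4 stuck-at-1: output 1 ✓
  G4 inverted output: output 1 ✓
Consistent faults: {G1 stuck-at-0, G1 inverted output, G3 stuck-at-1, G3 inverted output, G4 stuck-at-1, G4 inverted output} — 6 in all.

6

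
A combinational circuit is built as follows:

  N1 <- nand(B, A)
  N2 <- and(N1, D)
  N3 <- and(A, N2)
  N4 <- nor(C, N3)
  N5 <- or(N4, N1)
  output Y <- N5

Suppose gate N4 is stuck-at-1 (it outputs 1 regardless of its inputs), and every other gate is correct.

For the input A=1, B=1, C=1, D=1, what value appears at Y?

1

Propagate with N4 forced: N1=0, N2=0, N3=0, N4=1 [stuck-at-1], N5=1.
So Y = 1. (Without the fault it would be 0.)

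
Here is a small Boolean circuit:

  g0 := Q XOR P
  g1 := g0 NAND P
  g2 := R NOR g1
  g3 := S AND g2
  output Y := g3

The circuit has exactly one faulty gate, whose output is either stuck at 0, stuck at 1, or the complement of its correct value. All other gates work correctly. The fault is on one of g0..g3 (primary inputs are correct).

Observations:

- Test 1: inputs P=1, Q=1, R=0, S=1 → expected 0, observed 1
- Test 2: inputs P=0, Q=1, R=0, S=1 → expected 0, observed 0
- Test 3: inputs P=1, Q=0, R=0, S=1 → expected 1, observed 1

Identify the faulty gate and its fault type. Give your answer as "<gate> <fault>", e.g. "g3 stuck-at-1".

g0 stuck-at-1

Fault-free values for test 1 (P=1, Q=1, R=0, S=1): g0=0, g1=1, g2=0, g3=0, giving Y=0. Observed 1.
Test 1: faults giving observed 1 are {g0 stuck-at-1, g0 inverted output, g1 stuck-at-0, g1 inverted output, g2 stuck-at-1, g2 inverted output, g3 stuck-at-1, g3 inverted output}.
Test 2 (P=0, Q=1, R=0, S=1): fault-free g0=1, g1=1, g2=0, g3=0 → 0; observed 0. Eliminates g1 stuck-at-0, g1 inverted output, g2 stuck-at-1, g2 inverted output, g3 stuck-at-1, g3 inverted output.
Test 3 (P=1, Q=0, R=0, S=1): fault-free g0=1, g1=0, g2=1, g3=1 → 1; observed 1. Eliminates g0 inverted output.
Only g0 stuck-at-1 is consistent with every test.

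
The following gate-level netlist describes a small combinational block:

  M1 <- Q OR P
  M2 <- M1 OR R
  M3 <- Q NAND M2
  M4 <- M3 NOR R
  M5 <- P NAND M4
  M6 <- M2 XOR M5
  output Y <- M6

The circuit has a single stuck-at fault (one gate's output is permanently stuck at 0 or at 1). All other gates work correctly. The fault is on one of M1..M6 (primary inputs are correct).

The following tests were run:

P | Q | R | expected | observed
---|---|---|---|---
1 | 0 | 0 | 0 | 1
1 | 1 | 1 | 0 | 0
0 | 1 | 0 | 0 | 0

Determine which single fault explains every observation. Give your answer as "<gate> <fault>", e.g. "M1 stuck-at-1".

Fault-free values for test 1 (P=1, Q=0, R=0): M1=1, M2=1, M3=1, M4=0, M5=1, M6=0, giving Y=0. Observed 1.
Test 1: faults giving observed 1 are {M1 stuck-at-0, M2 stuck-at-0, M3 stuck-at-0, M4 stuck-at-1, M5 stuck-at-0, M6 stuck-at-1}.
Test 2 (P=1, Q=1, R=1): fault-free M1=1, M2=1, M3=0, M4=0, M5=1, M6=0 → 0; observed 0. Eliminates M2 stuck-at-0, M4 stuck-at-1, M5 stuck-at-0, M6 stuck-at-1.
Test 3 (P=0, Q=1, R=0): fault-free M1=1, M2=1, M3=0, M4=1, M5=1, M6=0 → 0; observed 0. Eliminates M1 stuck-at-0.
Only M3 stuck-at-0 is consistent with every test.

M3 stuck-at-0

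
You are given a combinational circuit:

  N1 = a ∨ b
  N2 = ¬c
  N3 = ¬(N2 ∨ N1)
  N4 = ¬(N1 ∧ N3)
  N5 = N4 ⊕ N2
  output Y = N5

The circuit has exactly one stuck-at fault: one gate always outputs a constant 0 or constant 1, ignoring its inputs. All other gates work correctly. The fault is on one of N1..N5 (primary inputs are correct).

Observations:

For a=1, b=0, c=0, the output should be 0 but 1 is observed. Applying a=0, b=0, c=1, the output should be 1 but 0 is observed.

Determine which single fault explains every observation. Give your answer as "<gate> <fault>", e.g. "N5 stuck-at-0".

Fault-free values for test 1 (a=1, b=0, c=0): N1=1, N2=1, N3=0, N4=1, N5=0, giving Y=0. Observed 1.
Test 1: faults giving observed 1 are {N2 stuck-at-0, N3 stuck-at-1, N4 stuck-at-0, N5 stuck-at-1}.
Test 2 (a=0, b=0, c=1): fault-free N1=0, N2=0, N3=1, N4=1, N5=1 → 1; observed 0. Eliminates N2 stuck-at-0, N3 stuck-at-1, N5 stuck-at-1.
Only N4 stuck-at-0 is consistent with every test.

N4 stuck-at-0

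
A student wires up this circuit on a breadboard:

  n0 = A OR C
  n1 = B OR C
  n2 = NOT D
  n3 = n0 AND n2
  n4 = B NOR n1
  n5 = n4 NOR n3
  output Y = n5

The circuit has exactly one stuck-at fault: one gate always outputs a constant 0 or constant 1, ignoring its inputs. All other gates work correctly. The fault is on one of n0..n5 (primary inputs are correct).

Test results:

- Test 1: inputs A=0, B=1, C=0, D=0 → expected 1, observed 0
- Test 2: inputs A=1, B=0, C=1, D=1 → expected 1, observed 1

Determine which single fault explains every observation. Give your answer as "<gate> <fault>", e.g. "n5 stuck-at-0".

n0 stuck-at-1

Fault-free values for test 1 (A=0, B=1, C=0, D=0): n0=0, n1=1, n2=1, n3=0, n4=0, n5=1, giving Y=1. Observed 0.
Test 1: faults giving observed 0 are {n0 stuck-at-1, n3 stuck-at-1, n4 stuck-at-1, n5 stuck-at-0}.
Test 2 (A=1, B=0, C=1, D=1): fault-free n0=1, n1=1, n2=0, n3=0, n4=0, n5=1 → 1; observed 1. Eliminates n3 stuck-at-1, n4 stuck-at-1, n5 stuck-at-0.
Only n0 stuck-at-1 is consistent with every test.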